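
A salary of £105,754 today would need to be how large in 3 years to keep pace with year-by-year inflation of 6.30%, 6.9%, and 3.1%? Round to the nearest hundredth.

Cumulative price-level factor: 1.0630 × 1.069 × 1.031 = 1.171573757.
The nominal amount required is £105,754 scaled up by that factor.

£123,898.61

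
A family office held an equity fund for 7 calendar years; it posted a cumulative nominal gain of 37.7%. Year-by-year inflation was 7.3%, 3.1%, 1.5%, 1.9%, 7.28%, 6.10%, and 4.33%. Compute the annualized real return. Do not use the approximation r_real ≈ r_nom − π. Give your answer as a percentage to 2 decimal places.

0.19%

Cumulative inflation factor: 1.073 × 1.031 × 1.015 × 1.019 × 1.0728 × 1.0610 × 1.0433 ≈ 1.35876.
Nominal growth factor: 1.37700. Real growth factor = 1.37700 / 1.35876 ≈ 1.01343.
Annualized: 1.01343^(1/7) − 1 ≈ 0.00191.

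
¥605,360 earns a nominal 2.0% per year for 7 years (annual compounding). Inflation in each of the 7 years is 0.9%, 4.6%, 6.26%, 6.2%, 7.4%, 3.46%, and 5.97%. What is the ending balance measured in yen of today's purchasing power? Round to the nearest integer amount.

¥495,836

Nominal value at maturity: ¥605,360 × (1 + 2.0%)^7 ≈ ¥695,368.
Price-level factor over 7 years: 1.009 × 1.046 × 1.0626 × 1.062 × 1.074 × 1.0346 × 1.0597 ≈ 1.4024160353.
The maturity value deflated by that factor is the answer in today's purchasing power.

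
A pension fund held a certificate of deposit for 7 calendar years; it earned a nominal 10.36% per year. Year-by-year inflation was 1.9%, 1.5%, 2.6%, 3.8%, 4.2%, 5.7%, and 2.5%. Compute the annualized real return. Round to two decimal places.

6.98%

Cumulative inflation factor: 1.019 × 1.015 × 1.026 × 1.038 × 1.042 × 1.057 × 1.025 ≈ 1.24352.
Nominal growth factor: 1.99380. Real growth factor = 1.99380 / 1.24352 ≈ 1.60336.
Annualized: 1.60336^(1/7) − 1 ≈ 0.06977.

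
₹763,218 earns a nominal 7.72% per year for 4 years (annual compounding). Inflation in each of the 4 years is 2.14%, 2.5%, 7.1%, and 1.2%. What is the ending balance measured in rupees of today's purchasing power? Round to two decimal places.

₹905,616.41

Nominal value at maturity: ₹763,218 × (1 + 7.72%)^4 ≈ ₹1,027,623.40.
Price-level factor over 4 years: 1.0214 × 1.025 × 1.071 × 1.012 ≈ 1.1347225936.
The maturity value deflated by that factor is the answer in today's purchasing power.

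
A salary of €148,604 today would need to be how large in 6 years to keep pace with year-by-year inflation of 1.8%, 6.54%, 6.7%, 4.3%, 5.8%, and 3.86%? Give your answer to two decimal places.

€197,094.13

Cumulative price-level factor: 1.018 × 1.0654 × 1.067 × 1.043 × 1.058 × 1.0386 ≈ 1.3263043202.
The nominal amount required is €148,604 scaled up by that factor.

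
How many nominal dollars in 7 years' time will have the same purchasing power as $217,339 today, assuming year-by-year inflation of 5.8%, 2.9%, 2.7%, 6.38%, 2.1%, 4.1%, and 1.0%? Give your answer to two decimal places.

Cumulative price-level factor: 1.058 × 1.029 × 1.027 × 1.0638 × 1.021 × 1.041 × 1.010 ≈ 1.2768189434.
Multiplying $217,339 by the price-level factor gives the future nominal sum.

$277,502.55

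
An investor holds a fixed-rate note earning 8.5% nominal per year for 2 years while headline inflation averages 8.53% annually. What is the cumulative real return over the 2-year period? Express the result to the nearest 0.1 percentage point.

-0.1%

The annual real rate is (1+8.5%)/(1+8.53%) − 1 = -0.0276%.
Compounded over 2 years: (1 + -0.000276)^2 − 1 ≈ -0.00055.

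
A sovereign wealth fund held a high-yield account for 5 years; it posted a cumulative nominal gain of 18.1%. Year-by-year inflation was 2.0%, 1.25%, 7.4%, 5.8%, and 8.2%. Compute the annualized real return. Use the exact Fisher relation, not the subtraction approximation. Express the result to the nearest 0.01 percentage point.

-1.44%

Cumulative inflation factor: 1.020 × 1.0125 × 1.074 × 1.058 × 1.082 ≈ 1.26973.
Nominal growth factor: 1.18100. Real growth factor = 1.18100 / 1.26973 ≈ 0.93012.
Annualized: 0.93012^(1/5) − 1 ≈ -0.01438.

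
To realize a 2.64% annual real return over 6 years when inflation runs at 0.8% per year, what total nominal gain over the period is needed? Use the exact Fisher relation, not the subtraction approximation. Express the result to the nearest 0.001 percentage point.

Required annual nominal rate: (1+2.64%)(1+0.8%) − 1 = 3.46112%.
Cumulative over 6 years: (1 + 0.0346112)^6 − 1 ≈ 0.22649.

22.649%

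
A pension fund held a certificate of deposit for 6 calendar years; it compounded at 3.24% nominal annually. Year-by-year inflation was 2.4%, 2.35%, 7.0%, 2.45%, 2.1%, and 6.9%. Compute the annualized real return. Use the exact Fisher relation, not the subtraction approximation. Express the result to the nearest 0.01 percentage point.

-0.58%

Cumulative inflation factor: 1.024 × 1.0235 × 1.070 × 1.0245 × 1.021 × 1.069 ≈ 1.25397.
Nominal growth factor: 1.21084. Real growth factor = 1.21084 / 1.25397 ≈ 0.96561.
Annualized: 0.96561^(1/6) − 1 ≈ -0.00582.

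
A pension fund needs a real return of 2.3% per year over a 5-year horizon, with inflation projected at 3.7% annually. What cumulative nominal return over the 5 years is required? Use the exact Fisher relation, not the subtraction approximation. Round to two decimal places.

Required annual nominal rate: (1+2.3%)(1+3.7%) − 1 = 6.0851%.
Cumulative over 5 years: (1 + 0.060851)^5 − 1 ≈ 0.34361.

34.36%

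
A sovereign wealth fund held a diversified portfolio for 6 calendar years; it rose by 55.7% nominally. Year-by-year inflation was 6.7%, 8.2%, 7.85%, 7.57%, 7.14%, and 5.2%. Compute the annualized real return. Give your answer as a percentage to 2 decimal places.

Cumulative inflation factor: 1.067 × 1.082 × 1.0785 × 1.0757 × 1.0714 × 1.052 ≈ 1.50963.
Nominal growth factor: 1.55700. Real growth factor = 1.55700 / 1.50963 ≈ 1.03138.
Annualized: 1.03138^(1/6) − 1 ≈ 0.00516.

0.52%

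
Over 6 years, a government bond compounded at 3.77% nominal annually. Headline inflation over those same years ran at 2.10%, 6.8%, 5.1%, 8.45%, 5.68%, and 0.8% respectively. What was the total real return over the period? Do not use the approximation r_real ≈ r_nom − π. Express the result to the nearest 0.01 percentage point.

Cumulative inflation factor: 1.0210 × 1.068 × 1.051 × 1.0845 × 1.0568 × 1.008 ≈ 1.32398.
Nominal growth factor: 1.24862. Real growth factor = 1.24862 / 1.32398 ≈ 0.94308.
Total real return ≈ -5.6921%.

-5.69%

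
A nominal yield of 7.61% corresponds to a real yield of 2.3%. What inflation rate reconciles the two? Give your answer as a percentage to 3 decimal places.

5.191%

From (1+r_nom) = (1+r_real)(1+π), we get 1+π = (1 + 7.61%)/(1 + 2.3%) = 1.0761/1.023 ≈ 1.05191.
So π ≈ 5.1906%.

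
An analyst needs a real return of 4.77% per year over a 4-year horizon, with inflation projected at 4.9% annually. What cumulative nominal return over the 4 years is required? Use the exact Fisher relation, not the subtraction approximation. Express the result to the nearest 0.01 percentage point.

45.90%

Required annual nominal rate: (1+4.77%)(1+4.9%) − 1 = 9.90373%.
Cumulative over 4 years: (1 + 0.0990373)^4 − 1 ≈ 0.45898.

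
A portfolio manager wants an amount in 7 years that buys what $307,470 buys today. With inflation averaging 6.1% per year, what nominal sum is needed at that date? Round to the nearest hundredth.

Cumulative price-level factor: (1+6.1%)^7 ≈ 1.5135880397.
Multiplying $307,470 by the price-level factor gives the future nominal sum.

$465,382.91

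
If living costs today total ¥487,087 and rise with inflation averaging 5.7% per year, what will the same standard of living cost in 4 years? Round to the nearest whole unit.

Cumulative price-level factor: (1+5.7%)^4 ≈ 1.2482453280.
Multiplying ¥487,087 by the price-level factor gives the future nominal sum.

¥608,004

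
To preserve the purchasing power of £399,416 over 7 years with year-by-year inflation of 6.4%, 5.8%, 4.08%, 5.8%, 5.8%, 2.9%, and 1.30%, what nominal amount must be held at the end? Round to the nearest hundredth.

£546,029.61

Cumulative price-level factor: 1.064 × 1.058 × 1.0408 × 1.058 × 1.058 × 1.029 × 1.0130 ≈ 1.3670699427.
Multiplying £399,416 by the price-level factor gives the future nominal sum.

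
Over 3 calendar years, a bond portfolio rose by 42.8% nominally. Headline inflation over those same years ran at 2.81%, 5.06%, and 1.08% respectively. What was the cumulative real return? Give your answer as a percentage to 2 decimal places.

Cumulative inflation factor: 1.0281 × 1.0506 × 1.0108 ≈ 1.09179.
Nominal growth factor: 1.42800. Real growth factor = 1.42800 / 1.09179 ≈ 1.30795.
Total real return ≈ 30.7947%.

30.79%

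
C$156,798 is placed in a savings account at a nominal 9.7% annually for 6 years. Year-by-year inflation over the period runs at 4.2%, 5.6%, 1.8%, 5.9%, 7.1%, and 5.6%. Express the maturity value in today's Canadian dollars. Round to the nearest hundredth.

C$203,681.47

Nominal value at maturity: C$156,798 × (1 + 9.7%)^6 ≈ C$273,262.66.
Price-level factor over 6 years: 1.042 × 1.056 × 1.018 × 1.059 × 1.071 × 1.056 ≈ 1.3416176537.
Dividing the nominal maturity value by the price-level factor gives the value in today's money.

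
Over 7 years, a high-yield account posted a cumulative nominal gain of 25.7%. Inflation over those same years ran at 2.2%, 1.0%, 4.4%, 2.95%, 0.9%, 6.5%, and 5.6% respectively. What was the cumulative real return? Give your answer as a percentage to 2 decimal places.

Cumulative inflation factor: 1.022 × 1.010 × 1.044 × 1.0295 × 1.009 × 1.065 × 1.056 ≈ 1.25894.
Nominal growth factor: 1.25700. Real growth factor = 1.25700 / 1.25894 ≈ 0.99846.
Total real return ≈ -0.1538%.

-0.15%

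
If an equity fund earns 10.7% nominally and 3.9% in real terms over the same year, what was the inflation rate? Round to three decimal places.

6.545%

From (1+r_nom) = (1+r_real)(1+π), we get 1+π = (1 + 10.7%)/(1 + 3.9%) = 1.107/1.039 ≈ 1.06545.
So π ≈ 6.5448%.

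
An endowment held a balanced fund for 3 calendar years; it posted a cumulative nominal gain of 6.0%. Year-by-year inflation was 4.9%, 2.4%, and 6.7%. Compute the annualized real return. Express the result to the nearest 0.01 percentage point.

Cumulative inflation factor: 1.049 × 1.024 × 1.067 ≈ 1.14615.
Nominal growth factor: 1.06000. Real growth factor = 1.06000 / 1.14615 ≈ 0.92484.
Annualized: 0.92484^(1/3) − 1 ≈ -0.02571.

-2.57%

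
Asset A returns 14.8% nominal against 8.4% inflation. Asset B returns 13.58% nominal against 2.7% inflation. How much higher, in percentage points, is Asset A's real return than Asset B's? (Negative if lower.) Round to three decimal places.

Asset A real return: 1.148/1.084 − 1 = 5.9041%.
Asset B real return: 1.1358/1.027 − 1 = 10.5940%.
Difference: 5.9041 − 10.5940 = -4.6899 pp.

-4.690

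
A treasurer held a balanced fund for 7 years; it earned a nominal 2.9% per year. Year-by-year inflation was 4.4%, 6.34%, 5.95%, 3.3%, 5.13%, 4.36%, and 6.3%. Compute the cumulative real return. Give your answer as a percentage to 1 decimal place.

-13.8%

Cumulative inflation factor: 1.044 × 1.0634 × 1.0595 × 1.033 × 1.0513 × 1.0436 × 1.063 ≈ 1.41707.
Nominal growth factor: 1.22154. Real growth factor = 1.22154 / 1.41707 ≈ 0.86202.
Total real return ≈ -13.7984%.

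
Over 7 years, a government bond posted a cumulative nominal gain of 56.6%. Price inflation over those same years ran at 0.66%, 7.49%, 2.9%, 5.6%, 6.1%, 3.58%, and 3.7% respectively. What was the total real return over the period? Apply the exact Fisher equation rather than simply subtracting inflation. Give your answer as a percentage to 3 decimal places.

Cumulative inflation factor: 1.0066 × 1.0749 × 1.029 × 1.056 × 1.061 × 1.0358 × 1.037 ≈ 1.33991.
Nominal growth factor: 1.56600. Real growth factor = 1.56600 / 1.33991 ≈ 1.16874.
Total real return ≈ 16.8739%.

16.874%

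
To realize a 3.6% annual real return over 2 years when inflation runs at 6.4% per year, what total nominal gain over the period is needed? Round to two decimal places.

Required annual nominal rate: (1+3.6%)(1+6.4%) − 1 = 10.2304%.
Cumulative over 2 years: (1 + 0.102304)^2 − 1 ≈ 0.21507.

21.51%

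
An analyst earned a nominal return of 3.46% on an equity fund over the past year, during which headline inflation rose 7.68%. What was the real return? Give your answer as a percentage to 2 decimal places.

Real return via the Fisher equation: (1 + 3.46%)/(1 + 7.68%) − 1 = 1.0346/1.0768 − 1 ≈ -0.03919.

-3.92%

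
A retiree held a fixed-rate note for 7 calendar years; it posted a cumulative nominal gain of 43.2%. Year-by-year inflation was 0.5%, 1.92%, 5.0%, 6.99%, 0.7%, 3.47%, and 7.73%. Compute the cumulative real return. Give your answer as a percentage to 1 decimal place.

Cumulative inflation factor: 1.005 × 1.0192 × 1.050 × 1.0699 × 1.007 × 1.0347 × 1.0773 ≈ 1.29163.
Nominal growth factor: 1.43200. Real growth factor = 1.43200 / 1.29163 ≈ 1.10868.
Total real return ≈ 10.8676%.

10.9%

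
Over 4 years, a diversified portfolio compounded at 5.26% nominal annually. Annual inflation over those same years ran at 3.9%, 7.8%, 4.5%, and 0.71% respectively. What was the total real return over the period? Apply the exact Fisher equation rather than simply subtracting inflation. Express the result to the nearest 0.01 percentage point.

4.14%

Cumulative inflation factor: 1.039 × 1.078 × 1.045 × 1.0071 ≈ 1.17875.
Nominal growth factor: 1.22759. Real growth factor = 1.22759 / 1.17875 ≈ 1.04143.
Total real return ≈ 4.1430%.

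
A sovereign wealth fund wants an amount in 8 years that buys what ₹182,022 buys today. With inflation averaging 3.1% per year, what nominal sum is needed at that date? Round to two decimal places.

Cumulative price-level factor: (1+3.1%)^8 ≈ 1.2766425708.
Multiplying ₹182,022 by the price-level factor gives the future nominal sum.

₹232,377.03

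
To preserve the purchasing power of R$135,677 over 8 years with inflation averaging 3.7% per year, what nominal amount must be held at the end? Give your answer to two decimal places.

Cumulative price-level factor: (1+3.7%)^8 ≈ 1.3373037151.
The nominal amount required is R$135,677 scaled up by that factor.

R$181,441.36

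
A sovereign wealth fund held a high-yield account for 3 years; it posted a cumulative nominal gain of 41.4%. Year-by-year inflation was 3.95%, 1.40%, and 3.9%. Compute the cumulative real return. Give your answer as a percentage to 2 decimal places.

29.11%

Cumulative inflation factor: 1.0395 × 1.0140 × 1.039 ≈ 1.09516.
Nominal growth factor: 1.41400. Real growth factor = 1.41400 / 1.09516 ≈ 1.29113.
Total real return ≈ 29.1134%.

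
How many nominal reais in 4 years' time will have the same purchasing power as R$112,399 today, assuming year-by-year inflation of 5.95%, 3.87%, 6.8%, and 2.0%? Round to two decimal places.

R$134,748.82

Cumulative price-level factor: 1.0595 × 1.0387 × 1.068 × 1.020 ≈ 1.1988435668.
Multiplying R$112,399 by the price-level factor gives the future nominal sum.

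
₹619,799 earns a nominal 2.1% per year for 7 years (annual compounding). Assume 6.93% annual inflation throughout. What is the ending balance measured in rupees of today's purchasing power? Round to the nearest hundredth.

₹448,470.72

Nominal value at maturity: ₹619,799 × (1 + 2.1%)^7 ≈ ₹716,854.58.
Price-level factor over 7 years: (1 + 6.93%)^7 ≈ 1.5984423143.
The maturity value deflated by that factor is the answer in today's purchasing power.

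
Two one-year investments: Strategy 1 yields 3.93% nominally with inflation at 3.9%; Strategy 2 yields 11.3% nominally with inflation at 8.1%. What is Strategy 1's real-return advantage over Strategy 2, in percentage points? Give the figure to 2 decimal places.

Strategy 1 real return: 1.0393/1.039 − 1 = 0.029%.
Strategy 2 real return: 1.113/1.081 − 1 = 2.960%.
Difference: 0.029 − 2.960 = -2.931 pp.

-2.93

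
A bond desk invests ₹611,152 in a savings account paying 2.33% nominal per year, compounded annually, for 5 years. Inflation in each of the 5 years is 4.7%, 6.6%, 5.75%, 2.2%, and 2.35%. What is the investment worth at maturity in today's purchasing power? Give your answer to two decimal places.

Nominal value at maturity: ₹611,152 × (1 + 2.33%)^5 ≈ ₹685,747.30.
Price-level factor over 5 years: 1.047 × 1.066 × 1.0575 × 1.022 × 1.0235 ≈ 1.2345907115.
The maturity value deflated by that factor is the answer in today's purchasing power.

₹555,445.05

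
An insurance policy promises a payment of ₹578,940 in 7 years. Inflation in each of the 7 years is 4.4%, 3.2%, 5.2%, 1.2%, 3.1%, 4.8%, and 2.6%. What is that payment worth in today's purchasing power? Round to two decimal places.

Price-level factor over 7 years: 1.044 × 1.032 × 1.052 × 1.012 × 1.031 × 1.048 × 1.026 ≈ 1.2715802005.
Purchasing power today: ₹578,940 divided by that factor.

₹455,291.77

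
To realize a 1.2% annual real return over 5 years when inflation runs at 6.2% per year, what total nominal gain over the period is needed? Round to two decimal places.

Required annual nominal rate: (1+1.2%)(1+6.2%) − 1 = 7.4744%.
Cumulative over 5 years: (1 + 0.074744)^5 − 1 ≈ 0.43392.

43.39%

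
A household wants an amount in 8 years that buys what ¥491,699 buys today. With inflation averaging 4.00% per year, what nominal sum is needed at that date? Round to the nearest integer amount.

Cumulative price-level factor: (1+4.00%)^8 ≈ 1.3685690504.
The nominal amount required is ¥491,699 scaled up by that factor.

¥672,924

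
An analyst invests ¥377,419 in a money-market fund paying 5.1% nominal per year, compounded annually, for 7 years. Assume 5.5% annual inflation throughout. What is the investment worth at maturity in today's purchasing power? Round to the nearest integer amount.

¥367,515

Nominal value at maturity: ¥377,419 × (1 + 5.1%)^7 ≈ ¥534,617.
Price-level factor over 7 years: (1 + 5.5%)^7 ≈ 1.4546791611.
Dividing the nominal maturity value by the price-level factor gives the value in today's money.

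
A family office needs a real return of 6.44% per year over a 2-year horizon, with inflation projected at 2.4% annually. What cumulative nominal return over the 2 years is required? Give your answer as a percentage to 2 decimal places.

18.80%

Required annual nominal rate: (1+6.44%)(1+2.4%) − 1 = 8.99456%.
Cumulative over 2 years: (1 + 0.0899456)^2 − 1 ≈ 0.18798.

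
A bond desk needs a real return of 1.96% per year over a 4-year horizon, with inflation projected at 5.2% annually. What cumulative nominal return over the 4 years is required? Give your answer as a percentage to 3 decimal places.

Required annual nominal rate: (1+1.96%)(1+5.2%) − 1 = 7.26192%.
Cumulative over 4 years: (1 + 0.0726192)^4 − 1 ≈ 0.32368.

32.368%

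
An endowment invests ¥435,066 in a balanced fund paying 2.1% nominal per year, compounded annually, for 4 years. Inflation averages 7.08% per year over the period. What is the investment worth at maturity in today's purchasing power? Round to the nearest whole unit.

Nominal value at maturity: ¥435,066 × (1 + 2.1%)^4 ≈ ¥472,779.
Price-level factor over 4 years: (1 + 7.08%)^4 ≈ 1.3147205462.
The maturity value deflated by that factor is the answer in today's purchasing power.

¥359,604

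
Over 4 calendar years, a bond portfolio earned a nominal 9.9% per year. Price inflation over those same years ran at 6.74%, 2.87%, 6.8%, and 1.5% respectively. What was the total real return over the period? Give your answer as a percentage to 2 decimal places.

Cumulative inflation factor: 1.0674 × 1.0287 × 1.068 × 1.015 ≈ 1.19029.
Nominal growth factor: 1.45878. Real growth factor = 1.45878 / 1.19029 ≈ 1.22557.
Total real return ≈ 22.5568%.

22.56%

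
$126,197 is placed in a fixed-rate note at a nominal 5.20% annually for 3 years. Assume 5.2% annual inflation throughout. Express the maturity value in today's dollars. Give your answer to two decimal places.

$126,197.00

Nominal value at maturity: $126,197 × (1 + 5.20%)^3 ≈ $146,925.19.
Price-level factor over 3 years: (1 + 5.2%)^3 = 1.164252608.
The maturity value deflated by that factor is the answer in today's purchasing power.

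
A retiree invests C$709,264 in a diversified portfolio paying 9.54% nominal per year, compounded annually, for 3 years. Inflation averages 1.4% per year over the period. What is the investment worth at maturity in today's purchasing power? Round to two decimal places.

Nominal value at maturity: C$709,264 × (1 + 9.54%)^3 ≈ C$932,236.55.
Price-level factor over 3 years: (1 + 1.4%)^3 = 1.042590744.
The maturity value deflated by that factor is the answer in today's purchasing power.

C$894,153.87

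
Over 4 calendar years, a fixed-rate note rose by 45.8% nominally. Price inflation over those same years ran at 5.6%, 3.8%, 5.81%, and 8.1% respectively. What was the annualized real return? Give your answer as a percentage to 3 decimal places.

3.845%

Cumulative inflation factor: 1.056 × 1.038 × 1.0581 × 1.081 ≈ 1.25376.
Nominal growth factor: 1.45800. Real growth factor = 1.45800 / 1.25376 ≈ 1.16290.
Annualized: 1.16290^(1/4) − 1 ≈ 0.03845.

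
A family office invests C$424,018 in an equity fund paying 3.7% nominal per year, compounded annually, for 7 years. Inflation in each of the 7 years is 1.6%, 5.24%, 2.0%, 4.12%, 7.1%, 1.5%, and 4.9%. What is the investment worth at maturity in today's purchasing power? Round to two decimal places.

C$422,275.33

Nominal value at maturity: C$424,018 × (1 + 3.7%)^7 ≈ C$546,808.92.
Price-level factor over 7 years: 1.016 × 1.0524 × 1.020 × 1.0412 × 1.071 × 1.015 × 1.049 ≈ 1.2949108799.
Dividing the nominal maturity value by the price-level factor gives the value in today's money.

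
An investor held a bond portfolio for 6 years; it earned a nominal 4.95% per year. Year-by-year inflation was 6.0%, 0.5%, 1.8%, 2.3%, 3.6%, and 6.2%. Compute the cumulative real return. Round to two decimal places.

Cumulative inflation factor: 1.060 × 1.005 × 1.018 × 1.023 × 1.036 × 1.062 ≈ 1.22062.
Nominal growth factor: 1.33627. Real growth factor = 1.33627 / 1.22062 ≈ 1.09475.
Total real return ≈ 9.4750%.

9.48%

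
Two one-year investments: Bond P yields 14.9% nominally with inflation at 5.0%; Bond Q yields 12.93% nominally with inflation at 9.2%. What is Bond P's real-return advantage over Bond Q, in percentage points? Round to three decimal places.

Bond P real return: 1.149/1.050 − 1 = 9.4286%.
Bond Q real return: 1.1293/1.092 − 1 = 3.4158%.
Difference: 9.4286 − 3.4158 = 6.0128 pp.

6.013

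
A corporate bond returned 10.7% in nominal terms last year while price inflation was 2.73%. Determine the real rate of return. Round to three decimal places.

Real return via the Fisher equation: (1 + 10.7%)/(1 + 2.73%) − 1 = 1.107/1.0273 − 1 ≈ 0.07758.

7.758%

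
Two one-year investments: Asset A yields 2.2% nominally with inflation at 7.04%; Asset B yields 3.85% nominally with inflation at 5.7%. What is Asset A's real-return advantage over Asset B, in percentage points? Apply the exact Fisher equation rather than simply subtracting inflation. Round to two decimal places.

Asset A real return: 1.022/1.0704 − 1 = -4.522%.
Asset B real return: 1.0385/1.057 − 1 = -1.750%.
Difference: -4.522 − (-1.750) = -2.772 pp.

-2.77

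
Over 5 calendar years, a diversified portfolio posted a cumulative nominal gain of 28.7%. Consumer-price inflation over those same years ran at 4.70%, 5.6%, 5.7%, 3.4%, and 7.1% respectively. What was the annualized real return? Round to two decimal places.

-0.11%

Cumulative inflation factor: 1.0470 × 1.056 × 1.057 × 1.034 × 1.071 ≈ 1.29418.
Nominal growth factor: 1.28700. Real growth factor = 1.28700 / 1.29418 ≈ 0.99445.
Annualized: 0.99445^(1/5) − 1 ≈ -0.00111.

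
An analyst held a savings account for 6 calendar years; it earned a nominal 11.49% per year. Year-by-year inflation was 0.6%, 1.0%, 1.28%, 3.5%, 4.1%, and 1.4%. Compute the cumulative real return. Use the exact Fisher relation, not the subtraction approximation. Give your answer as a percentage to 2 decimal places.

70.82%

Cumulative inflation factor: 1.006 × 1.010 × 1.0128 × 1.035 × 1.041 × 1.014 ≈ 1.12427.
Nominal growth factor: 1.92051. Real growth factor = 1.92051 / 1.12427 ≈ 1.70822.
Total real return ≈ 70.8218%.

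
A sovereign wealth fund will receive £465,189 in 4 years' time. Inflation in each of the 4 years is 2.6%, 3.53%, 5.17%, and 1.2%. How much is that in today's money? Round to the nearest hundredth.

Price-level factor over 4 years: 1.026 × 1.0353 × 1.0517 × 1.012 ≈ 1.1305400738.
Purchasing power today: £465,189 divided by that factor.

£411,475.02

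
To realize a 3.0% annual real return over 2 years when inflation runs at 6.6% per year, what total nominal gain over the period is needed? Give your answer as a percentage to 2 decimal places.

Required annual nominal rate: (1+3.0%)(1+6.6%) − 1 = 9.798%.
Cumulative over 2 years: (1 + 0.09798)^2 − 1 ≈ 0.20556.

20.56%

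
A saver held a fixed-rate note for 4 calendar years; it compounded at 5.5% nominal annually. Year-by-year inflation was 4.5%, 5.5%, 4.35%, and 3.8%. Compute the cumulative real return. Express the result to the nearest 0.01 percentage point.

Cumulative inflation factor: 1.045 × 1.055 × 1.0435 × 1.038 ≈ 1.19415.
Nominal growth factor: 1.23882. Real growth factor = 1.23882 / 1.19415 ≈ 1.03741.
Total real return ≈ 3.7412%.

3.74%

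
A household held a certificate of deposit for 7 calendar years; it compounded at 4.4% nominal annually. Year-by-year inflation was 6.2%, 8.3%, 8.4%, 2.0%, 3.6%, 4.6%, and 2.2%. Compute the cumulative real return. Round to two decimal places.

Cumulative inflation factor: 1.062 × 1.083 × 1.084 × 1.020 × 1.036 × 1.046 × 1.022 ≈ 1.40840.
Nominal growth factor: 1.35177. Real growth factor = 1.35177 / 1.40840 ≈ 0.95980.
Total real return ≈ -4.0204%.

-4.02%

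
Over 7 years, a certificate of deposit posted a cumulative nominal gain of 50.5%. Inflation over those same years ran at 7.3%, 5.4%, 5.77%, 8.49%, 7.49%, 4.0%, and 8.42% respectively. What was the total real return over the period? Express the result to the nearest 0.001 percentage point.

Cumulative inflation factor: 1.073 × 1.054 × 1.0577 × 1.0849 × 1.0749 × 1.040 × 1.0842 ≈ 1.57291.
Nominal growth factor: 1.50500. Real growth factor = 1.50500 / 1.57291 ≈ 0.95683.
Total real return ≈ -4.3174%.

-4.317%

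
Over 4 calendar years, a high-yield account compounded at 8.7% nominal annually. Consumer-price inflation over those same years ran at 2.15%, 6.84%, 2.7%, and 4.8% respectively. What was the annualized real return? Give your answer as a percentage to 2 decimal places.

4.41%

Cumulative inflation factor: 1.0215 × 1.0684 × 1.027 × 1.048 ≈ 1.17464.
Nominal growth factor: 1.39611. Real growth factor = 1.39611 / 1.17464 ≈ 1.18854.
Annualized: 1.18854^(1/4) − 1 ≈ 0.04413.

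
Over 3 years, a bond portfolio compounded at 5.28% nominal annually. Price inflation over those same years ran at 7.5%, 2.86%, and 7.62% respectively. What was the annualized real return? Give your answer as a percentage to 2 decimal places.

Cumulative inflation factor: 1.075 × 1.0286 × 1.0762 ≈ 1.19000.
Nominal growth factor: 1.16691. Real growth factor = 1.16691 / 1.19000 ≈ 0.98059.
Annualized: 0.98059^(1/3) − 1 ≈ -0.00651.

-0.65%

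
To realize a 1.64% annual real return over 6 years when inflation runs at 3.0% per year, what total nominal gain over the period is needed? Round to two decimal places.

31.65%

Required annual nominal rate: (1+1.64%)(1+3.0%) − 1 = 4.6892%.
Cumulative over 6 years: (1 + 0.046892)^6 − 1 ≈ 0.31647.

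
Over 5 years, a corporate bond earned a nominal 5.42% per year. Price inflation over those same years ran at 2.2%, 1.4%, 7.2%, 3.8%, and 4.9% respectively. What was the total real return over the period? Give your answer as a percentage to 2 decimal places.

Cumulative inflation factor: 1.022 × 1.014 × 1.072 × 1.038 × 1.049 ≈ 1.20964.
Nominal growth factor: 1.30201. Real growth factor = 1.30201 / 1.20964 ≈ 1.07636.
Total real return ≈ 7.6363%.

7.64%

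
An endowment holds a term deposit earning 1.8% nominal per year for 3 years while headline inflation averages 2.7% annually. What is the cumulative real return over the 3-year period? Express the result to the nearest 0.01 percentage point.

-2.61%

The annual real rate is (1+1.8%)/(1+2.7%) − 1 = -0.8763%.
Compounded over 3 years: (1 + -0.008763)^3 − 1 ≈ -0.02606.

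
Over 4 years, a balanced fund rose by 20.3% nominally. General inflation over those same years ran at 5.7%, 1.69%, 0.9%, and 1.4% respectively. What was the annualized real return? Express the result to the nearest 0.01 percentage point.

2.27%

Cumulative inflation factor: 1.057 × 1.0169 × 1.009 × 1.014 ≈ 1.09972.
Nominal growth factor: 1.20300. Real growth factor = 1.20300 / 1.09972 ≈ 1.09391.
Annualized: 1.09391^(1/4) − 1 ≈ 0.02269.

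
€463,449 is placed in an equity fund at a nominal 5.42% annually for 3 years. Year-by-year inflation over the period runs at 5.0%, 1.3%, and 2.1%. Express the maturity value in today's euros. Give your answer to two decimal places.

€499,972.94

Nominal value at maturity: €463,449 × (1 + 5.42%)^3 ≈ €542,963.94.
Price-level factor over 3 years: 1.050 × 1.013 × 1.021 = 1.08598665.
The maturity value deflated by that factor is the answer in today's purchasing power.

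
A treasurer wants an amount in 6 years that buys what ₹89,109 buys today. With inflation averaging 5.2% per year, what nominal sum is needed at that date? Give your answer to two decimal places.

₹120,785.84

Cumulative price-level factor: (1+5.2%)^6 ≈ 1.3554841352.
Multiplying ₹89,109 by the price-level factor gives the future nominal sum.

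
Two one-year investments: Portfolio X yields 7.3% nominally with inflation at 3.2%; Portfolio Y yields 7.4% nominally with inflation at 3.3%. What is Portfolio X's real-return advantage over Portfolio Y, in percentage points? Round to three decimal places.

Portfolio X real return: 1.073/1.032 − 1 = 3.9729%.
Portfolio Y real return: 1.074/1.033 − 1 = 3.9690%.
Difference: 3.9729 − 3.9690 = 0.0039 pp.

0.004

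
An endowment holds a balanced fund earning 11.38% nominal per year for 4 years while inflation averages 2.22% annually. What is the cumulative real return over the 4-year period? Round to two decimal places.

The annual real rate is (1+11.38%)/(1+2.22%) − 1 = 8.9611%.
Compounded over 4 years: (1 + 0.089611)^4 − 1 ≈ 0.40957.

40.96%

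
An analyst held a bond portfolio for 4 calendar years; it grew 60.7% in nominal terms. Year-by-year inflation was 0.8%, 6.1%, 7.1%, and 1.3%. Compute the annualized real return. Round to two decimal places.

Cumulative inflation factor: 1.008 × 1.061 × 1.071 × 1.013 ≈ 1.16031.
Nominal growth factor: 1.60700. Real growth factor = 1.60700 / 1.16031 ≈ 1.38497.
Annualized: 1.38497^(1/4) − 1 ≈ 0.08483.

8.48%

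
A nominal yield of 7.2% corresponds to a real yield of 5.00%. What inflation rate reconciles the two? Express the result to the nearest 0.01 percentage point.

From (1+r_nom) = (1+r_real)(1+π), we get 1+π = (1 + 7.2%)/(1 + 5.00%) = 1.072/1.0500 ≈ 1.02095.
So π ≈ 2.0952%.

2.10%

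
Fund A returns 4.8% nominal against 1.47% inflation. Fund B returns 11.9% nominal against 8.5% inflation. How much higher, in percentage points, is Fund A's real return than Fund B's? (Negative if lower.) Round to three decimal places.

Fund A real return: 1.048/1.0147 − 1 = 3.2818%.
Fund B real return: 1.119/1.085 − 1 = 3.1336%.
Difference: 3.2818 − 3.1336 = 0.1482 pp.

0.148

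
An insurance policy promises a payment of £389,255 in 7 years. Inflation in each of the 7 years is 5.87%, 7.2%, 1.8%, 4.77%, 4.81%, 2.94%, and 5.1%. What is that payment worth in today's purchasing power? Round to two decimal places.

Price-level factor over 7 years: 1.0587 × 1.072 × 1.018 × 1.0477 × 1.0481 × 1.0294 × 1.051 ≈ 1.3725937634.
Purchasing power today: £389,255 divided by that factor.

£283,590.83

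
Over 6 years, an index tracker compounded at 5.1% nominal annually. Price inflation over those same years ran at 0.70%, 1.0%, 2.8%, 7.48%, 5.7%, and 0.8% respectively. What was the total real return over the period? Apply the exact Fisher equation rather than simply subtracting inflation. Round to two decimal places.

Cumulative inflation factor: 1.0070 × 1.010 × 1.028 × 1.0748 × 1.057 × 1.008 ≈ 1.19731.
Nominal growth factor: 1.34777. Real growth factor = 1.34777 / 1.19731 ≈ 1.12566.
Total real return ≈ 12.5665%.

12.57%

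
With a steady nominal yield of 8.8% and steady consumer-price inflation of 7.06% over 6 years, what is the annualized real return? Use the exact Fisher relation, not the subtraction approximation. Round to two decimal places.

With constant rates the annual real return is the same each year: (1+8.8%)/(1+7.06%) − 1 = 0.01625.

1.63%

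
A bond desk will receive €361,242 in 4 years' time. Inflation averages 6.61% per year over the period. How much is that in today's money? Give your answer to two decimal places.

Price-level factor over 4 years: (1 + 6.61%)^4 ≈ 1.2917895691.
Purchasing power today: €361,242 divided by that factor.

€279,644.62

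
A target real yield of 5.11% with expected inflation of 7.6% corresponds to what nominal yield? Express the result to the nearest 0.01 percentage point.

By the Fisher equation, 1 + r_nom = (1 + 5.11%)(1 + 7.6%) = 1.0511 × 1.076 = 1.1309836.
So r_nom = 13.09836%.

13.10%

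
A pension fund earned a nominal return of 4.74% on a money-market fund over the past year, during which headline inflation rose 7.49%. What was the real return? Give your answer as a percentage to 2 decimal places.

Real return via the Fisher equation: (1 + 4.74%)/(1 + 7.49%) − 1 = 1.0474/1.0749 − 1 ≈ -0.02558.

-2.56%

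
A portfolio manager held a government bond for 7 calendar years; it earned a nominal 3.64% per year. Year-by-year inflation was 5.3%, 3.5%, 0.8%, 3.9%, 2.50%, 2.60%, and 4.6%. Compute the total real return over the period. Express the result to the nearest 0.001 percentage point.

Cumulative inflation factor: 1.053 × 1.035 × 1.008 × 1.039 × 1.0250 × 1.0260 × 1.046 ≈ 1.25559.
Nominal growth factor: 1.28437. Real growth factor = 1.28437 / 1.25559 ≈ 1.02293.
Total real return ≈ 2.2926%.

2.293%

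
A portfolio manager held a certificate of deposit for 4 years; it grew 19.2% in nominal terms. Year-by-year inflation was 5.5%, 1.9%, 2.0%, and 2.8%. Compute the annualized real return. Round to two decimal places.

Cumulative inflation factor: 1.055 × 1.019 × 1.020 × 1.028 ≈ 1.12725.
Nominal growth factor: 1.19200. Real growth factor = 1.19200 / 1.12725 ≈ 1.05744.
Annualized: 1.05744^(1/4) − 1 ≈ 0.01406.

1.41%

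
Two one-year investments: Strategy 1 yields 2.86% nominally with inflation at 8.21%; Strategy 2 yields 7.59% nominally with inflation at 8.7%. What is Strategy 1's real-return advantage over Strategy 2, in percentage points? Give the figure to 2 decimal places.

-3.92

Strategy 1 real return: 1.0286/1.0821 − 1 = -4.944%.
Strategy 2 real return: 1.0759/1.087 − 1 = -1.021%.
Difference: -4.944 − (-1.021) = -3.923 pp.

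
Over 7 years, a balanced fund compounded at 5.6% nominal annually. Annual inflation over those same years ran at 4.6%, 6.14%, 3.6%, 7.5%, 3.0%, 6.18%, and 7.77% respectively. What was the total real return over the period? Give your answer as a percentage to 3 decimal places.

0.483%

Cumulative inflation factor: 1.046 × 1.0614 × 1.036 × 1.075 × 1.030 × 1.0618 × 1.0777 ≈ 1.45733.
Nominal growth factor: 1.46436. Real growth factor = 1.46436 / 1.45733 ≈ 1.00483.
Total real return ≈ 0.4825%.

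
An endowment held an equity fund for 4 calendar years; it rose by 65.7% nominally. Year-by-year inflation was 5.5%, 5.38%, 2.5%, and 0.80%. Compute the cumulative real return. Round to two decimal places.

Cumulative inflation factor: 1.055 × 1.0538 × 1.025 × 1.0080 ≈ 1.14867.
Nominal growth factor: 1.65700. Real growth factor = 1.65700 / 1.14867 ≈ 1.44254.
Total real return ≈ 44.2539%.

44.25%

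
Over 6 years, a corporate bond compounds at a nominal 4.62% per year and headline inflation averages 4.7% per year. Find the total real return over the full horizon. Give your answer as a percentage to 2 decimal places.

-0.46%

The annual real rate is (1+4.62%)/(1+4.7%) − 1 = -0.0764%.
Compounded over 6 years: (1 + -0.000764)^6 − 1 ≈ -0.00458.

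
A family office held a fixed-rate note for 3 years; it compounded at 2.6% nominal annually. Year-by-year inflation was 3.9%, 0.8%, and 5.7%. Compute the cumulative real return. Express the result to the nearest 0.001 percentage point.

Cumulative inflation factor: 1.039 × 1.008 × 1.057 ≈ 1.10701.
Nominal growth factor: 1.08005. Real growth factor = 1.08005 / 1.10701 ≈ 0.97564.
Total real return ≈ -2.4357%.

-2.436%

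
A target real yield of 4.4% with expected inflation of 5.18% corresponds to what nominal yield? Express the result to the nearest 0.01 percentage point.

9.81%

By the Fisher equation, 1 + r_nom = (1 + 4.4%)(1 + 5.18%) = 1.044 × 1.0518 = 1.0980792.
So r_nom = 9.80792%.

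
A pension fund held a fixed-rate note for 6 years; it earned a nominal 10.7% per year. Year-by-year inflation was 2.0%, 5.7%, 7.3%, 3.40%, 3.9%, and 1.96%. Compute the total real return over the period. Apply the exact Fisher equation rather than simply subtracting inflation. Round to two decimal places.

45.23%

Cumulative inflation factor: 1.020 × 1.057 × 1.073 × 1.0340 × 1.039 × 1.0196 ≈ 1.26719.
Nominal growth factor: 1.84029. Real growth factor = 1.84029 / 1.26719 ≈ 1.45226.
Total real return ≈ 45.2262%.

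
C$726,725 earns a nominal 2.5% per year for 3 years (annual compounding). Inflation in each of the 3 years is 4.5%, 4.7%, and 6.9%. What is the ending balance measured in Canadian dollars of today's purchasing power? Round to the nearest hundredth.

Nominal value at maturity: C$726,725 × (1 + 2.5%)^3 ≈ C$782,603.34.
Price-level factor over 3 years: 1.045 × 1.047 × 1.069 = 1.169608935.
Dividing the nominal maturity value by the price-level factor gives the value in today's money.

C$669,115.39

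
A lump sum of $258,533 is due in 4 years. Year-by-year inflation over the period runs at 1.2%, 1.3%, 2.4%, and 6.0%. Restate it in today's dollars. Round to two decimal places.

$232,337.98

Price-level factor over 4 years: 1.012 × 1.013 × 1.024 × 1.060 ≈ 1.1127453286.
Purchasing power today: $258,533 divided by that factor.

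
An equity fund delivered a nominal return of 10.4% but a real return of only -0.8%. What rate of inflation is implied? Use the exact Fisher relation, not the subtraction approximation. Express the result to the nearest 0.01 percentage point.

11.29%

From (1+r_nom) = (1+r_real)(1+π), we get 1+π = (1 + 10.4%)/(1 − 0.8%) = 1.104/0.992 ≈ 1.11290.
So π ≈ 11.2903%.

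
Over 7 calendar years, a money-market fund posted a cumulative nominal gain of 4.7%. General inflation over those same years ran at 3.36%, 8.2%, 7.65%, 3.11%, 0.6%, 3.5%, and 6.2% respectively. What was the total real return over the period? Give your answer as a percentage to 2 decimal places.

Cumulative inflation factor: 1.0336 × 1.082 × 1.0765 × 1.0311 × 1.006 × 1.035 × 1.062 ≈ 1.37264.
Nominal growth factor: 1.04700. Real growth factor = 1.04700 / 1.37264 ≈ 0.76276.
Total real return ≈ -23.7238%.

-23.72%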